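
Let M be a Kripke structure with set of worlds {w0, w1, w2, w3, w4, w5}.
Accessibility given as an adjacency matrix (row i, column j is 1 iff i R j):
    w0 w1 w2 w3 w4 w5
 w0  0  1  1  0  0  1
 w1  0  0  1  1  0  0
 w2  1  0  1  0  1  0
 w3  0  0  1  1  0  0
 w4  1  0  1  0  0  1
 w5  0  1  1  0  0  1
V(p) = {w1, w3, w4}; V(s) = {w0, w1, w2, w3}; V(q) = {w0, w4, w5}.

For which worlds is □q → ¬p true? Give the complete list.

Let φ = □q → ¬p. Evaluate φ at each world:
  w0 (successors {w1, w2, w5}): φ is true.
  w1 (successors {w2, w3}): φ is true.
  w2 (successors {w0, w2, w4}): φ is true.
  w3 (successors {w2, w3}): φ is true.
  w4 (successors {w0, w2, w5}): φ is true.
  w5 (successors {w1, w2, w5}): φ is true.
For instance, at w3:
  At w3: □q is false, ¬p is false, so □q → ¬p is true.
    At w3: □q requires q at every successor {w2, w3}.
      q fails at w2, so □q is false at w3.
Satisfying worlds: {w0, w1, w2, w3, w4, w5}

w0, w1, w2, w3, w4, w5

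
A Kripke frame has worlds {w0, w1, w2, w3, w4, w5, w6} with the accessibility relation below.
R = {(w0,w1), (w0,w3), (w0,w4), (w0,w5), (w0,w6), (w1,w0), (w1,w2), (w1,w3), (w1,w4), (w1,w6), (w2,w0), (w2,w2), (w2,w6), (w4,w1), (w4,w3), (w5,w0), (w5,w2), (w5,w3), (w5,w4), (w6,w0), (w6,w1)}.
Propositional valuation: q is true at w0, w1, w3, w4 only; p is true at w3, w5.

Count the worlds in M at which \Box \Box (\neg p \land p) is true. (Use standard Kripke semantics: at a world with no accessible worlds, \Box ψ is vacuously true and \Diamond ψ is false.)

1

Let φ = \Box \Box (\neg p \land p). Evaluate φ at each world:
  w0 (successors {w1, w3, w4, w5, w6}): φ is false.
  w1 (successors {w0, w2, w3, w4, w6}): φ is false.
  w2 (successors {w0, w2, w6}): φ is false.
  w3 (successors ∅): φ is true.
  w4 (successors {w1, w3}): φ is false.
  w5 (successors {w0, w2, w3, w4}): φ is false.
  w6 (successors {w0, w1}): φ is false.
For instance, at w1:
  At w1: \Box \Box (\neg p \land p) requires \Box (\neg p \land p) at every successor {w0, w2, w3, w4, w6}.
    \Box (\neg p \land p) fails at w0, so \Box \Box (\neg p \land p) is false at w1.
      At w0: \Box (\neg p \land p) requires \neg p \land p at every successor {w1, w3, w4, w5, w6}.
        \neg p \land p fails at w1, so \Box (\neg p \land p) is false at w0.
Satisfying worlds: {w3}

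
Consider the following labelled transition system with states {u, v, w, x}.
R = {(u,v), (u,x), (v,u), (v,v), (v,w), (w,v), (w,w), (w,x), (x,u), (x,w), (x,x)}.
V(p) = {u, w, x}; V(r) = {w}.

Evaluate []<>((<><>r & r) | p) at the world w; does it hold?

Yes

At w: []<>((<><>r & r) | p) requires <>((<><>r & r) | p) at every successor {v, w, x}.
    At v: <>((<><>r & r) | p) requires (<><>r & r) | p at some successor in {u, v, w}.
      (<><>r & r) | p holds at u, so <>((<><>r & r) | p) is true at v.
    At w: <>((<><>r & r) | p) requires (<><>r & r) | p at some successor in {v, w, x}.
      (<><>r & r) | p holds at w, so <>((<><>r & r) | p) is true at w.
    At x: <>((<><>r & r) | p) requires (<><>r & r) | p at some successor in {u, w, x}.
      (<><>r & r) | p holds at u, so <>((<><>r & r) | p) is true at x.
So []<>((<><>r & r) | p) is true at w.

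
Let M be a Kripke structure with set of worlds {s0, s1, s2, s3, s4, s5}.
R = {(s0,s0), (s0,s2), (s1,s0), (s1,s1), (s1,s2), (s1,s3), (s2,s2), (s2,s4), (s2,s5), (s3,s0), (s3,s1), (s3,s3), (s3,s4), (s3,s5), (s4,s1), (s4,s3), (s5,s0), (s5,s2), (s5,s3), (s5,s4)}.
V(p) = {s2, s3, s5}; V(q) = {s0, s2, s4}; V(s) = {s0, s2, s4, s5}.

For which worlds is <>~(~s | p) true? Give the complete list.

s0, s1, s2, s3, s5

Let φ = <>~(~s | p). Evaluate φ at each world:
  s0 (successors {s0, s2}): φ is true.
  s1 (successors {s0, s1, s2, s3}): φ is true.
  s2 (successors {s2, s4, s5}): φ is true.
  s3 (successors {s0, s1, s3, s4, s5}): φ is true.
  s4 (successors {s1, s3}): φ is false.
  s5 (successors {s0, s2, s3, s4}): φ is true.
For instance, at s4:
  At s4: <>~(~s | p) requires ~(~s | p) at some successor in {s1, s3}.
    At s1: ~(~s | p) is false.
    At s3: ~(~s | p) is false.
  So <>~(~s | p) is false at s4.
Satisfying worlds: {s0, s1, s2, s3, s5}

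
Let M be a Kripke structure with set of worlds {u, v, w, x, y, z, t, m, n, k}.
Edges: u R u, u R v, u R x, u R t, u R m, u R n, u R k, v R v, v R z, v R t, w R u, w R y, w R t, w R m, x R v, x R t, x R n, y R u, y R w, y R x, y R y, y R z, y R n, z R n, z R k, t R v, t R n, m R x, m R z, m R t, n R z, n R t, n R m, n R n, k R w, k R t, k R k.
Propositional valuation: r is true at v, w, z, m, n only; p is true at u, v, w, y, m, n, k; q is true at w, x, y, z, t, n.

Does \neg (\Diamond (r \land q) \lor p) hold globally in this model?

Let φ = \neg (\Diamond (r \land q) \lor p). Evaluate φ at each world:
  u (successors {u, v, x, t, m, n, k}): φ is false.
  v (successors {v, z, t}): φ is false.
  w (successors {u, y, t, m}): φ is false.
  x (successors {v, t, n}): φ is false.
  y (successors {u, w, x, y, z, n}): φ is false.
  z (successors {n, k}): φ is false.
  t (successors {v, n}): φ is false.
  m (successors {x, z, t}): φ is false.
  n (successors {z, t, m, n}): φ is false.
  k (successors {w, t, k}): φ is false.
Detail at u (counterexample):
  At u: \Diamond (r \land q) \lor p is true, so \neg (\Diamond (r \land q) \lor p) is false.
    At u: \Diamond (r \land q) is true, p is true, so \Diamond (r \land q) \lor p is true.
      At u: \Diamond (r \land q) requires r \land q at some successor in {u, v, x, t, m, n, k}.
        r \land q holds at n, so \Diamond (r \land q) is true at u.

No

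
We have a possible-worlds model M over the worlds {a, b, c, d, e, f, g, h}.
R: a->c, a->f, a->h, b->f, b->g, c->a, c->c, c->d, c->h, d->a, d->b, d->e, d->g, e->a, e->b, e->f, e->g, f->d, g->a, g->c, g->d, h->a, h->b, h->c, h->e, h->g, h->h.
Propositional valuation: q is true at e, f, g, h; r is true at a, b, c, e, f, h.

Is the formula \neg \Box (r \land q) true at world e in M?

At e: \Box (r \land q) is false, so \neg \Box (r \land q) is true.
  At e: \Box (r \land q) requires r \land q at every successor {a, b, f, g}.
    r \land q fails at a, so \Box (r \land q) is false at e.

Yes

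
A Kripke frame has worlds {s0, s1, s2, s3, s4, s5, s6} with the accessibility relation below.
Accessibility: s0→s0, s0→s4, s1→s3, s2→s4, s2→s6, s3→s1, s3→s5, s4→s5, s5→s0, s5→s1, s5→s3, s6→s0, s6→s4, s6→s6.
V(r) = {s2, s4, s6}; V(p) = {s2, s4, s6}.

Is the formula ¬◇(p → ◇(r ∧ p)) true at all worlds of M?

Let φ = ¬◇(p → ◇(r ∧ p)). Evaluate φ at each world:
  s0 (successors {s0, s4}): φ is false.
  s1 (successors {s3}): φ is false.
  s2 (successors {s4, s6}): φ is false.
  s3 (successors {s1, s5}): φ is false.
  s4 (successors {s5}): φ is false.
  s5 (successors {s0, s1, s3}): φ is false.
  s6 (successors {s0, s4, s6}): φ is false.
Detail at s0 (counterexample):
  At s0: ◇(p → ◇(r ∧ p)) is true, so ¬◇(p → ◇(r ∧ p)) is false.
    At s0: ◇(p → ◇(r ∧ p)) requires p → ◇(r ∧ p) at some successor in {s0, s4}.
      p → ◇(r ∧ p) holds at s0, so ◇(p → ◇(r ∧ p)) is true at s0.

No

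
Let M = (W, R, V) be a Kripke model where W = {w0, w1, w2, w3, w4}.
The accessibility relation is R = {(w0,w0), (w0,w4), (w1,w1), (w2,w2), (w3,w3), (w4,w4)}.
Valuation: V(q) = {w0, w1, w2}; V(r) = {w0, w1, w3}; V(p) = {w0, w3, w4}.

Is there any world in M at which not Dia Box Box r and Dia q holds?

Let φ = not Dia Box Box r and Dia q. Evaluate φ at each world:
  w0 (successors {w0, w4}): φ is true.
  w1 (successors {w1}): φ is false.
  w2 (successors {w2}): φ is true.
  w3 (successors {w3}): φ is false.
  w4 (successors {w4}): φ is false.
Detail at w0 (witness):
  At w0: not Dia Box Box r is true, Dia q is true, so not Dia Box Box r and Dia q is true.
    At w0: Dia Box Box r is false, so not Dia Box Box r is true.
      At w0: Dia Box Box r requires Box Box r at some successor in {w0, w4}.
        At w0: Box Box r is false.
        At w4: Box Box r is false.
      So Dia Box Box r is false at w0.
    At w0: Dia q requires q at some successor in {w0, w4}.
      q holds at w0, so Dia q is true at w0.

Yes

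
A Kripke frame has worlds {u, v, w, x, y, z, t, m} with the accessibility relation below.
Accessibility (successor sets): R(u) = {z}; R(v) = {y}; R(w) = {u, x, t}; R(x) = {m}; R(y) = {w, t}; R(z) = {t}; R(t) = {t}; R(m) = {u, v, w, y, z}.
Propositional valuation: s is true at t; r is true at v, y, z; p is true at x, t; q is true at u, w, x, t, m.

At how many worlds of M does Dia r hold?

3

Let φ = Dia r. Evaluate φ at each world:
  u (successors {z}): φ is true.
  v (successors {y}): φ is true.
  w (successors {u, x, t}): φ is false.
  x (successors {m}): φ is false.
  y (successors {w, t}): φ is false.
  z (successors {t}): φ is false.
  t (successors {t}): φ is false.
  m (successors {u, v, w, y, z}): φ is true.
For instance, at m:
  At m: Dia r requires r at some successor in {u, v, w, y, z}.
    r holds at v, so Dia r is true at m.
Satisfying worlds: {u, v, m}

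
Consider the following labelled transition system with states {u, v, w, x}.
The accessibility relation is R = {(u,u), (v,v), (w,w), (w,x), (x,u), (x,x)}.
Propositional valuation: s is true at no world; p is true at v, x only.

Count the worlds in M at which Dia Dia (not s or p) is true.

4

Recall that Dia ψ holds at a world iff ψ holds at some accessible world.
Let φ = Dia Dia (not s or p). Evaluate φ at each world:
  u (successors {u}): φ is true.
  v (successors {v}): φ is true.
  w (successors {w, x}): φ is true.
  x (successors {u, x}): φ is true.
For instance, at w:
  At w: Dia Dia (not s or p) requires Dia (not s or p) at some successor in {w, x}.
    Dia (not s or p) holds at w, so Dia Dia (not s or p) is true at w.
      At w: Dia (not s or p) requires not s or p at some successor in {w, x}.
        not s or p holds at w, so Dia (not s or p) is true at w.
Satisfying worlds: {u, v, w, x}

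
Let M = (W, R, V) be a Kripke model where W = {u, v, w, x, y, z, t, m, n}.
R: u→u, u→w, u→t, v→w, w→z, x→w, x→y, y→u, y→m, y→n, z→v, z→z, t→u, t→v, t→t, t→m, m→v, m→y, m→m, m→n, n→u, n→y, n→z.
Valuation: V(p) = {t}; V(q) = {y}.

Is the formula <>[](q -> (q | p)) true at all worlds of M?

Let φ = <>[](q -> (q | p)). Evaluate φ at each world:
  u (successors {u, w, t}): φ is true.
  v (successors {w}): φ is true.
  w (successors {z}): φ is true.
  x (successors {w, y}): φ is true.
  y (successors {u, m, n}): φ is true.
  z (successors {v, z}): φ is true.
  t (successors {u, v, t, m}): φ is true.
  m (successors {v, y, m, n}): φ is true.
  n (successors {u, y, z}): φ is true.
For instance, at y:
  At y: <>[](q -> (q | p)) requires [](q -> (q | p)) at some successor in {u, m, n}.
    [](q -> (q | p)) holds at u, so <>[](q -> (q | p)) is true at y.
      At u: [](q -> (q | p)) requires q -> (q | p) at every successor {u, w, t}.
        At u: q -> (q | p) is true.
        At w: q -> (q | p) is true.
        At t: q -> (q | p) is true.
      So [](q -> (q | p)) is true at u.

Yes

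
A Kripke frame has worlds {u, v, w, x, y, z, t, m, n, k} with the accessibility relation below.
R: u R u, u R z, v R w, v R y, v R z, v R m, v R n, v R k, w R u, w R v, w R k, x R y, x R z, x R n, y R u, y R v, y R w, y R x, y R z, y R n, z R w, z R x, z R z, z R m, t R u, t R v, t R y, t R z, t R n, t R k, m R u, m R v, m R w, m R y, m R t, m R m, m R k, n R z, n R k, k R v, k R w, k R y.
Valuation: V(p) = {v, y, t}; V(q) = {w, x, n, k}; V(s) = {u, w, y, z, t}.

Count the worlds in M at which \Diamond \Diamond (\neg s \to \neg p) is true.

10

Let φ = \Diamond \Diamond (\neg s \to \neg p). Evaluate φ at each world:
  u (successors {u, z}): φ is true.
  v (successors {w, y, z, m, n, k}): φ is true.
  w (successors {u, v, k}): φ is true.
  x (successors {y, z, n}): φ is true.
  y (successors {u, v, w, x, z, n}): φ is true.
  z (successors {w, x, z, m}): φ is true.
  t (successors {u, v, y, z, n, k}): φ is true.
  m (successors {u, v, w, y, t, m, k}): φ is true.
  n (successors {z, k}): φ is true.
  k (successors {v, w, y}): φ is true.
For instance, at y:
  At y: \Diamond \Diamond (\neg s \to \neg p) requires \Diamond (\neg s \to \neg p) at some successor in {u, v, w, x, z, n}.
    \Diamond (\neg s \to \neg p) holds at u, so \Diamond \Diamond (\neg s \to \neg p) is true at y.
      At u: \Diamond (\neg s \to \neg p) requires \neg s \to \neg p at some successor in {u, z}.
        \neg s \to \neg p holds at u, so \Diamond (\neg s \to \neg p) is true at u.
Satisfying worlds: {u, v, w, x, y, z, t, m, n, k}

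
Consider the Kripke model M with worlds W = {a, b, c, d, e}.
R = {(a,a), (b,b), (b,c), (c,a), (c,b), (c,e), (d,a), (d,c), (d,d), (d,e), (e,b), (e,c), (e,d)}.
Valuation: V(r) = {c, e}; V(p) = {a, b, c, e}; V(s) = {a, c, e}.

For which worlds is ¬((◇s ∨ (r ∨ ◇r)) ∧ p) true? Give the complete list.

Let φ = ¬((◇s ∨ (r ∨ ◇r)) ∧ p). Evaluate φ at each world:
  a (successors {a}): φ is false.
  b (successors {b, c}): φ is false.
  c (successors {a, b, e}): φ is false.
  d (successors {a, c, d, e}): φ is true.
  e (successors {b, c, d}): φ is false.
For instance, at a:
  At a: (◇s ∨ (r ∨ ◇r)) ∧ p is true, so ¬((◇s ∨ (r ∨ ◇r)) ∧ p) is false.
    At a: ◇s ∨ (r ∨ ◇r) is true, p is true, so (◇s ∨ (r ∨ ◇r)) ∧ p is true.
      At a: ◇s is true, r ∨ ◇r is false, so ◇s ∨ (r ∨ ◇r) is true.
Satisfying worlds: {d}

d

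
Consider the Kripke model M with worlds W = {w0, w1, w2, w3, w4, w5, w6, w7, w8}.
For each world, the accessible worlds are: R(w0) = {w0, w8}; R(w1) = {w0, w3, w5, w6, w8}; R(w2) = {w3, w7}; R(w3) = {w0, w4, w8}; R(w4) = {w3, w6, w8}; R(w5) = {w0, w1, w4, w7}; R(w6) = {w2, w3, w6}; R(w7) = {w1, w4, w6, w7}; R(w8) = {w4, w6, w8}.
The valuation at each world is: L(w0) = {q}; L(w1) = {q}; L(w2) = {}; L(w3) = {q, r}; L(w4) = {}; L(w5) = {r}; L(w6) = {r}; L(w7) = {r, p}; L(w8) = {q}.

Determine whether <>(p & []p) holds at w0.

At w0: <>(p & []p) requires p & []p at some successor in {w0, w8}.
  At w0: p & []p is false.
  At w8: p & []p is false.
So <>(p & []p) is false at w0.

No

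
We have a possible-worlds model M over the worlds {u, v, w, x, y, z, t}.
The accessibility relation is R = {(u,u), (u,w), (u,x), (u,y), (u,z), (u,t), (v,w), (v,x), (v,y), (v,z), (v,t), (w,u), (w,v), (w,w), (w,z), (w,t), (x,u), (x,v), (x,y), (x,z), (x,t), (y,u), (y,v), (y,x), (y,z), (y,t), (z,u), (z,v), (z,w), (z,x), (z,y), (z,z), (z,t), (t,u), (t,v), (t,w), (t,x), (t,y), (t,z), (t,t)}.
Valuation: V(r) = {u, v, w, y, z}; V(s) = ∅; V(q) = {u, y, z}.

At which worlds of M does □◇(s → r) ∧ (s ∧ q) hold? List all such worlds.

none

Let φ = □◇(s → r) ∧ (s ∧ q). Evaluate φ at each world:
  u (successors {u, w, x, y, z, t}): φ is false.
  v (successors {w, x, y, z, t}): φ is false.
  w (successors {u, v, w, z, t}): φ is false.
  x (successors {u, v, y, z, t}): φ is false.
  y (successors {u, v, x, z, t}): φ is false.
  z (successors {u, v, w, x, y, z, t}): φ is false.
  t (successors {u, v, w, x, y, z, t}): φ is false.
For instance, at x:
  At x: □◇(s → r) is true, s ∧ q is false, so □◇(s → r) ∧ (s ∧ q) is false.
    At x: □◇(s → r) requires ◇(s → r) at every successor {u, v, y, z, t}.
      At u: ◇(s → r) is true.
      At v: ◇(s → r) is true.
      At y: ◇(s → r) is true.
      At z: ◇(s → r) is true.
      At t: ◇(s → r) is true.
    So □◇(s → r) is true at x.
Satisfying worlds: none.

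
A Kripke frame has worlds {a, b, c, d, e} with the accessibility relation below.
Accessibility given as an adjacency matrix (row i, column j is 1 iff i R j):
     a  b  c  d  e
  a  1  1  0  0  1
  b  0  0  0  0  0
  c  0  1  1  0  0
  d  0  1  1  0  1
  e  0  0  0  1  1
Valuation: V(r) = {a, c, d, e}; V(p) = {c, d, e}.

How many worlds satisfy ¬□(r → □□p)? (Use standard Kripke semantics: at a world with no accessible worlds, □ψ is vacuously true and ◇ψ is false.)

4

Recall that □ψ holds at a world iff ψ holds at every accessible world, and ◇ψ holds iff ψ holds at some accessible world.
Let φ = ¬□(r → □□p). Evaluate φ at each world:
  a (successors {a, b, e}): φ is true.
  b (successors ∅): φ is false.
  c (successors {b, c}): φ is true.
  d (successors {b, c, e}): φ is true.
  e (successors {d, e}): φ is true.
For instance, at e:
  At e: □(r → □□p) is false, so ¬□(r → □□p) is true.
    At e: □(r → □□p) requires r → □□p at every successor {d, e}.
      r → □□p fails at d, so □(r → □□p) is false at e.
Satisfying worlds: {a, c, d, e}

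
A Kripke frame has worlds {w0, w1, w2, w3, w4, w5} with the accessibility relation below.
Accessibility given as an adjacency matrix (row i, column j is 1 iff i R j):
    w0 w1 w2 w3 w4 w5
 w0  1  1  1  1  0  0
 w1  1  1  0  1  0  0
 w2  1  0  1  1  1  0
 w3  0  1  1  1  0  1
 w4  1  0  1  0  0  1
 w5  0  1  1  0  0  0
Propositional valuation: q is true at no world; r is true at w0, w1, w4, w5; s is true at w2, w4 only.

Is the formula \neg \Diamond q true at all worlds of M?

Let φ = \neg \Diamond q. Evaluate φ at each world:
  w0 (successors {w0, w1, w2, w3}): φ is true.
  w1 (successors {w0, w1, w3}): φ is true.
  w2 (successors {w0, w2, w3, w4}): φ is true.
  w3 (successors {w1, w2, w3, w5}): φ is true.
  w4 (successors {w0, w2, w5}): φ is true.
  w5 (successors {w1, w2}): φ is true.
For instance, at w3:
  At w3: \Diamond q is false, so \neg \Diamond q is true.
    At w3: \Diamond q requires q at some successor in {w1, w2, w3, w5}.
      At w1: q is false.
      At w2: q is false.
      At w3: q is false.
      At w5: q is false.
    So \Diamond q is false at w3.

Yes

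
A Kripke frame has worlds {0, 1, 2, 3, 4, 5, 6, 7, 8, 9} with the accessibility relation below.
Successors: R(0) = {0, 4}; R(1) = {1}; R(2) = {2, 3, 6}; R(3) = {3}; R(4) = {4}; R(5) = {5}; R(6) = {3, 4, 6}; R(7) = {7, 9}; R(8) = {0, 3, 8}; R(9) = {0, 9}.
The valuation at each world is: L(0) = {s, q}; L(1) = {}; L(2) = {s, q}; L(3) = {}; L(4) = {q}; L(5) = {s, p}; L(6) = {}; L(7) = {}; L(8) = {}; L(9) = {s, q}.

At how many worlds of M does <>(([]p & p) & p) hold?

Let φ = <>(([]p & p) & p). Evaluate φ at each world:
  0 (successors {0, 4}): φ is false.
  1 (successors {1}): φ is false.
  2 (successors {2, 3, 6}): φ is false.
  3 (successors {3}): φ is false.
  4 (successors {4}): φ is false.
  5 (successors {5}): φ is true.
  6 (successors {3, 4, 6}): φ is false.
  7 (successors {7, 9}): φ is false.
  8 (successors {0, 3, 8}): φ is false.
  9 (successors {0, 9}): φ is false.
For instance, at 8:
  At 8: <>(([]p & p) & p) requires ([]p & p) & p at some successor in {0, 3, 8}.
    At 0: ([]p & p) & p is false.
    At 3: ([]p & p) & p is false.
    At 8: ([]p & p) & p is false.
  So <>(([]p & p) & p) is false at 8.
Satisfying worlds: {5}

1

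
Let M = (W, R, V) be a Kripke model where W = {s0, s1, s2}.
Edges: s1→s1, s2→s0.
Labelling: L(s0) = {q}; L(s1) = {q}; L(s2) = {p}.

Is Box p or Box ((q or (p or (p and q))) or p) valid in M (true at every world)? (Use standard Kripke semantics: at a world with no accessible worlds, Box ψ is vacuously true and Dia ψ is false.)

Let φ = Box p or Box ((q or (p or (p and q))) or p). Evaluate φ at each world:
  s0 (successors ∅): φ is true.
  s1 (successors {s1}): φ is true.
  s2 (successors {s0}): φ is true.
For instance, at s1:
  At s1: Box p is false, Box ((q or (p or (p and q))) or p) is true, so Box p or Box ((q or (p or (p and q))) or p) is true.
    At s1: Box p requires p at every successor {s1}.
      p fails at s1, so Box p is false at s1.
    At s1: Box ((q or (p or (p and q))) or p) requires (q or (p or (p and q))) or p at every successor {s1}.
      At s1: (q or (p or (p and q))) or p is true.
    So Box ((q or (p or (p and q))) or p) is true at s1.

Yes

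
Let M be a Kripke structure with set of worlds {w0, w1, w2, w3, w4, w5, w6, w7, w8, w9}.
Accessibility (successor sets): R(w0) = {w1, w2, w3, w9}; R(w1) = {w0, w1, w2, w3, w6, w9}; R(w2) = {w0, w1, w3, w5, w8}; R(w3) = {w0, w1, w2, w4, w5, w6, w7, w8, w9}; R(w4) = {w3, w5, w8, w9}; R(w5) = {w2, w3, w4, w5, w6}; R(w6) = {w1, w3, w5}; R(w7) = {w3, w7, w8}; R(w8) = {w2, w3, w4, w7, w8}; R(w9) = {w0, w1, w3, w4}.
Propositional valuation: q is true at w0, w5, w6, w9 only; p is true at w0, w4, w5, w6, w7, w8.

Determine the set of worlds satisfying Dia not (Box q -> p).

none

Recall that Box ψ holds at a world iff ψ holds at every accessible world, and Dia ψ holds iff ψ holds at some accessible world.
Let φ = Dia not (Box q -> p). Evaluate φ at each world:
  w0 (successors {w1, w2, w3, w9}): φ is false.
  w1 (successors {w0, w1, w2, w3, w6, w9}): φ is false.
  w2 (successors {w0, w1, w3, w5, w8}): φ is false.
  w3 (successors {w0, w1, w2, w4, w5, w6, w7, w8, w9}): φ is false.
  w4 (successors {w3, w5, w8, w9}): φ is false.
  w5 (successors {w2, w3, w4, w5, w6}): φ is false.
  w6 (successors {w1, w3, w5}): φ is false.
  w7 (successors {w3, w7, w8}): φ is false.
  w8 (successors {w2, w3, w4, w7, w8}): φ is false.
  w9 (successors {w0, w1, w3, w4}): φ is false.
For instance, at w9:
  At w9: Dia not (Box q -> p) requires not (Box q -> p) at some successor in {w0, w1, w3, w4}.
    At w0: not (Box q -> p) is false.
    At w1: not (Box q -> p) is false.
    At w3: not (Box q -> p) is false.
    At w4: not (Box q -> p) is false.
  So Dia not (Box q -> p) is false at w9.
Satisfying worlds: none.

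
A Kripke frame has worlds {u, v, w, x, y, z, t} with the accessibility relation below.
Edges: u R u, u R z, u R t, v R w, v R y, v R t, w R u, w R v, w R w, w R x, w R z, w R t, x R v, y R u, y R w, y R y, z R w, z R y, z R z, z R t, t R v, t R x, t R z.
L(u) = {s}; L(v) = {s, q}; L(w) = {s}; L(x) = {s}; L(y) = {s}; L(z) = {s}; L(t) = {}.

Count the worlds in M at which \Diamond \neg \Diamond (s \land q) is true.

Let φ = \Diamond \neg \Diamond (s \land q). Evaluate φ at each world:
  u (successors {u, z, t}): φ is true.
  v (successors {w, y, t}): φ is true.
  w (successors {u, v, w, x, z, t}): φ is true.
  x (successors {v}): φ is true.
  y (successors {u, w, y}): φ is true.
  z (successors {w, y, z, t}): φ is true.
  t (successors {v, x, z}): φ is true.
For instance, at x:
  At x: \Diamond \neg \Diamond (s \land q) requires \neg \Diamond (s \land q) at some successor in {v}.
    \neg \Diamond (s \land q) holds at v, so \Diamond \neg \Diamond (s \land q) is true at x.
      At v: \Diamond (s \land q) is false, so \neg \Diamond (s \land q) is true.
Satisfying worlds: {u, v, w, x, y, z, t}

7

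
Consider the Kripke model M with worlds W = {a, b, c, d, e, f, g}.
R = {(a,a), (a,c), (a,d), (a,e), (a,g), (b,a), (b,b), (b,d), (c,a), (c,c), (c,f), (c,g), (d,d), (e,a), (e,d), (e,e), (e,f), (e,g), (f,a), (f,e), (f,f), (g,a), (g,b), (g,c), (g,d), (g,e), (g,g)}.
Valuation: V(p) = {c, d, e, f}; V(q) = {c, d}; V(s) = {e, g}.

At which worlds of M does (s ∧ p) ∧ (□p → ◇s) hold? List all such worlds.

e

Let φ = (s ∧ p) ∧ (□p → ◇s). Evaluate φ at each world:
  a (successors {a, c, d, e, g}): φ is false.
  b (successors {a, b, d}): φ is false.
  c (successors {a, c, f, g}): φ is false.
  d (successors {d}): φ is false.
  e (successors {a, d, e, f, g}): φ is true.
  f (successors {a, e, f}): φ is false.
  g (successors {a, b, c, d, e, g}): φ is false.
For instance, at b:
  At b: s ∧ p is false, □p → ◇s is true, so (s ∧ p) ∧ (□p → ◇s) is false.
    At b: □p is false, ◇s is false, so □p → ◇s is true.
      At b: □p requires p at every successor {a, b, d}.
        p fails at a, so □p is false at b.
      At b: ◇s requires s at some successor in {a, b, d}.
        At a: s is false.
        At b: s is false.
        At d: s is false.
      So ◇s is false at b.
Satisfying worlds: {e}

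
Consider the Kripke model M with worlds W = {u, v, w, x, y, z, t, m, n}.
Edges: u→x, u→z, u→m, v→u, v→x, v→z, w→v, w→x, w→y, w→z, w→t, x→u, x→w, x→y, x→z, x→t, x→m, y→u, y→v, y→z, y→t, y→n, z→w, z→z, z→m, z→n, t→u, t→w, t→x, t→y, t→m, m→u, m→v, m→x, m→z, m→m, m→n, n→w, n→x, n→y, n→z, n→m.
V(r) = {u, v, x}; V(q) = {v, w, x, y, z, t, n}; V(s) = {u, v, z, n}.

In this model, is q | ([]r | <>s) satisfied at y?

Yes

Recall that []ψ holds at a world iff ψ holds at every accessible world, and <>ψ holds iff ψ holds at some accessible world.
At y: q is true, []r | <>s is true, so q | ([]r | <>s) is true.
  At y: []r is false, <>s is true, so []r | <>s is true.
    At y: []r requires r at every successor {u, v, z, t, n}.
      r fails at z, so []r is false at y.
    At y: <>s requires s at some successor in {u, v, z, t, n}.
      s holds at u, so <>s is true at y.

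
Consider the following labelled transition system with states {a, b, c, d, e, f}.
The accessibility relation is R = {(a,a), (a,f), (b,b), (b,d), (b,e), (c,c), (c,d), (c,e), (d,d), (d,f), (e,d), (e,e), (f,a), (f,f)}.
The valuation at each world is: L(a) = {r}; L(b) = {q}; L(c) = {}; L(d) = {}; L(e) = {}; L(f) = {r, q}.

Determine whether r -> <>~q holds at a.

Yes

At a: r is true, <>~q is true, so r -> <>~q is true.
  At a: <>~q requires ~q at some successor in {a, f}.
    ~q holds at a, so <>~q is true at a.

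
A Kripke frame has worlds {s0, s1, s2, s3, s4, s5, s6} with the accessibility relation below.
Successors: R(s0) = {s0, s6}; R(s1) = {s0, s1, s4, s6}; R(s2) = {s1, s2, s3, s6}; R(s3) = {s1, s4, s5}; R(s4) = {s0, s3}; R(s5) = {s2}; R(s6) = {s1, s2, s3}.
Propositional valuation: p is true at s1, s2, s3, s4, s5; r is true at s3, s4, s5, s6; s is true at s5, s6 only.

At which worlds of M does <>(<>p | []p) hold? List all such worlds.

s0, s1, s2, s3, s4, s5, s6

Let φ = <>(<>p | []p). Evaluate φ at each world:
  s0 (successors {s0, s6}): φ is true.
  s1 (successors {s0, s1, s4, s6}): φ is true.
  s2 (successors {s1, s2, s3, s6}): φ is true.
  s3 (successors {s1, s4, s5}): φ is true.
  s4 (successors {s0, s3}): φ is true.
  s5 (successors {s2}): φ is true.
  s6 (successors {s1, s2, s3}): φ is true.
For instance, at s6:
  At s6: <>(<>p | []p) requires <>p | []p at some successor in {s1, s2, s3}.
    <>p | []p holds at s1, so <>(<>p | []p) is true at s6.
      At s1: <>p is true, []p is false, so <>p | []p is true.
Satisfying worlds: {s0, s1, s2, s3, s4, s5, s6}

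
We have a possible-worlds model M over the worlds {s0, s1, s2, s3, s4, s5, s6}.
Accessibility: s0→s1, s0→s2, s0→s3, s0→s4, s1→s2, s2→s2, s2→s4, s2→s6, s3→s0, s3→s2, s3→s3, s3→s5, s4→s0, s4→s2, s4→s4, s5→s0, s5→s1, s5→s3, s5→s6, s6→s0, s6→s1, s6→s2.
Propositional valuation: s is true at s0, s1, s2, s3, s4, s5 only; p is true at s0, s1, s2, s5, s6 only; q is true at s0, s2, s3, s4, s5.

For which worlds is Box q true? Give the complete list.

Let φ = Box q. Evaluate φ at each world:
  s0 (successors {s1, s2, s3, s4}): φ is false.
  s1 (successors {s2}): φ is true.
  s2 (successors {s2, s4, s6}): φ is false.
  s3 (successors {s0, s2, s3, s5}): φ is true.
  s4 (successors {s0, s2, s4}): φ is true.
  s5 (successors {s0, s1, s3, s6}): φ is false.
  s6 (successors {s0, s1, s2}): φ is false.
For instance, at s1:
  At s1: Box q requires q at every successor {s2}.
    At s2: q is true.
  So Box q is true at s1.
Satisfying worlds: {s1, s3, s4}

s1, s3, s4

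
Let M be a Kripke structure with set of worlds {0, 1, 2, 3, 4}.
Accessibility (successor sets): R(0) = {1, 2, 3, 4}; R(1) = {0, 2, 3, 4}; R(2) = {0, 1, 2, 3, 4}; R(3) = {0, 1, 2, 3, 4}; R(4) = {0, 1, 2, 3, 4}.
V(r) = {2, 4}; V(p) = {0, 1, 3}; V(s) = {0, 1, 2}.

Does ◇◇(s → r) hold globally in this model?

Let φ = ◇◇(s → r). Evaluate φ at each world:
  0 (successors {1, 2, 3, 4}): φ is true.
  1 (successors {0, 2, 3, 4}): φ is true.
  2 (successors {0, 1, 2, 3, 4}): φ is true.
  3 (successors {0, 1, 2, 3, 4}): φ is true.
  4 (successors {0, 1, 2, 3, 4}): φ is true.
For instance, at 1:
  At 1: ◇◇(s → r) requires ◇(s → r) at some successor in {0, 2, 3, 4}.
    ◇(s → r) holds at 0, so ◇◇(s → r) is true at 1.
      At 0: ◇(s → r) requires s → r at some successor in {1, 2, 3, 4}.
        s → r holds at 2, so ◇(s → r) is true at 0.

Yes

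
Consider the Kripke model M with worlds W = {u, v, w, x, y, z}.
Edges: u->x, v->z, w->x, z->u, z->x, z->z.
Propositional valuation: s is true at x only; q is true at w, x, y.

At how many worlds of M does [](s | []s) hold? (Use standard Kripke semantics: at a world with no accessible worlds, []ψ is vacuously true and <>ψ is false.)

4

Let φ = [](s | []s). Evaluate φ at each world:
  u (successors {x}): φ is true.
  v (successors {z}): φ is false.
  w (successors {x}): φ is true.
  x (successors ∅): φ is true.
  y (successors ∅): φ is true.
  z (successors {u, x, z}): φ is false.
For instance, at z:
  At z: [](s | []s) requires s | []s at every successor {u, x, z}.
    s | []s fails at z, so [](s | []s) is false at z.
      At z: s is false, []s is false, so s | []s is false.
Satisfying worlds: {u, w, x, y}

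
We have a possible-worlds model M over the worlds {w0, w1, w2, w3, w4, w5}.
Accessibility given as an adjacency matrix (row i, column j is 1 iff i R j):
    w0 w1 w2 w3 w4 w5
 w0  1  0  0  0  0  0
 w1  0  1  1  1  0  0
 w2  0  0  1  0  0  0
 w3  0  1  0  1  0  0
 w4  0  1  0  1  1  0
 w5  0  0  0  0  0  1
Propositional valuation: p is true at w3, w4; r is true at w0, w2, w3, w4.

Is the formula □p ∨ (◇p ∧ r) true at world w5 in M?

Recall that □ψ holds at a world iff ψ holds at every accessible world, and ◇ψ holds iff ψ holds at some accessible world.
At w5: □p is false, ◇p ∧ r is false, so □p ∨ (◇p ∧ r) is false.
  At w5: □p requires p at every successor {w5}.
    p fails at w5, so □p is false at w5.
  At w5: ◇p is false, r is false, so ◇p ∧ r is false.
    At w5: ◇p requires p at some successor in {w5}.
      At w5: p is false.
    So ◇p is false at w5.

No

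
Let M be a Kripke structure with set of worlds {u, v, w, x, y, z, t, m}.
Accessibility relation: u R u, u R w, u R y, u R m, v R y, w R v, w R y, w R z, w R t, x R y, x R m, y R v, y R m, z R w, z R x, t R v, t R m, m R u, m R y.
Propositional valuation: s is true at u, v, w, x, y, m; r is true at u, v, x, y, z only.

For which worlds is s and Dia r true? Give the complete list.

u, v, w, x, y, m

Let φ = s and Dia r. Evaluate φ at each world:
  u (successors {u, w, y, m}): φ is true.
  v (successors {y}): φ is true.
  w (successors {v, y, z, t}): φ is true.
  x (successors {y, m}): φ is true.
  y (successors {v, m}): φ is true.
  z (successors {w, x}): φ is false.
  t (successors {v, m}): φ is false.
  m (successors {u, y}): φ is true.
For instance, at x:
  At x: s is true, Dia r is true, so s and Dia r is true.
    At x: Dia r requires r at some successor in {y, m}.
      r holds at y, so Dia r is true at x.
Satisfying worlds: {u, v, w, x, y, m}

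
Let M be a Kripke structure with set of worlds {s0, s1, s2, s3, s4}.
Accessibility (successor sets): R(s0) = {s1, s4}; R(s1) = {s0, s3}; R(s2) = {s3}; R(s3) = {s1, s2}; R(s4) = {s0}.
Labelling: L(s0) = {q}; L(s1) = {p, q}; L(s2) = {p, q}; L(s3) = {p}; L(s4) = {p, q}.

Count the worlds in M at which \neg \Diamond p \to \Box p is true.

Recall that \Box ψ holds at a world iff ψ holds at every accessible world, and \Diamond ψ holds iff ψ holds at some accessible world.
Let φ = \neg \Diamond p \to \Box p. Evaluate φ at each world:
  s0 (successors {s1, s4}): φ is true.
  s1 (successors {s0, s3}): φ is true.
  s2 (successors {s3}): φ is true.
  s3 (successors {s1, s2}): φ is true.
  s4 (successors {s0}): φ is false.
For instance, at s2:
  At s2: \neg \Diamond p is false, \Box p is true, so \neg \Diamond p \to \Box p is true.
    At s2: \Diamond p is true, so \neg \Diamond p is false.
      At s2: \Diamond p requires p at some successor in {s3}.
        p holds at s3, so \Diamond p is true at s2.
    At s2: \Box p requires p at every successor {s3}.
      At s3: p is true.
    So \Box p is true at s2.
Satisfying worlds: {s0, s1, s2, s3}

4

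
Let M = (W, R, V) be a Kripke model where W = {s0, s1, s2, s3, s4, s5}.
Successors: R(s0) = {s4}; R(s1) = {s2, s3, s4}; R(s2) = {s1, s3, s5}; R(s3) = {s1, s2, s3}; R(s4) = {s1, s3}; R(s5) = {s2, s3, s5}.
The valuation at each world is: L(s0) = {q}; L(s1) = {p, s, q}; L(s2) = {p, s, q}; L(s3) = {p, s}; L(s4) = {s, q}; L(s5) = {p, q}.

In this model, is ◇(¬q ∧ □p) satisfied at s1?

Yes

Recall that □ψ holds at a world iff ψ holds at every accessible world, and ◇ψ holds iff ψ holds at some accessible world.
At s1: ◇(¬q ∧ □p) requires ¬q ∧ □p at some successor in {s2, s3, s4}.
  ¬q ∧ □p holds at s3, so ◇(¬q ∧ □p) is true at s1.
    At s3: ¬q is true, □p is true, so ¬q ∧ □p is true.
      At s3: □p requires p at every successor {s1, s2, s3}.
        At s1: p is true.
        At s2: p is true.
        At s3: p is true.
      So □p is true at s3.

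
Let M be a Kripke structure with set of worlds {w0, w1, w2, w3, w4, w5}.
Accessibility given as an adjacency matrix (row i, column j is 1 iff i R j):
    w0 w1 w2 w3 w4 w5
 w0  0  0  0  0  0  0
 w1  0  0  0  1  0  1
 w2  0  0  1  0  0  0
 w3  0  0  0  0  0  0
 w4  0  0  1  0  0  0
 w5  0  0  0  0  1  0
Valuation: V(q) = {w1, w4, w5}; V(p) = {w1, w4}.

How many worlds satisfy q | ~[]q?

Let φ = q | ~[]q. Evaluate φ at each world:
  w0 (successors ∅): φ is false.
  w1 (successors {w3, w5}): φ is true.
  w2 (successors {w2}): φ is true.
  w3 (successors ∅): φ is false.
  w4 (successors {w2}): φ is true.
  w5 (successors {w4}): φ is true.
For instance, at w4:
  At w4: q is true, ~[]q is true, so q | ~[]q is true.
    At w4: []q is false, so ~[]q is true.
      At w4: []q requires q at every successor {w2}.
        q fails at w2, so []q is false at w4.
Satisfying worlds: {w1, w2, w4, w5}

4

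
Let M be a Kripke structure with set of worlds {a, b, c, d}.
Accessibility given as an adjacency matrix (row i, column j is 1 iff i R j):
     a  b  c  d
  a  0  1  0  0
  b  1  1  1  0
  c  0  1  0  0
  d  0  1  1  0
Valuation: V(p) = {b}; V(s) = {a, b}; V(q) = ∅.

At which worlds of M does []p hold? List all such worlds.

Let φ = []p. Evaluate φ at each world:
  a (successors {b}): φ is true.
  b (successors {a, b, c}): φ is false.
  c (successors {b}): φ is true.
  d (successors {b, c}): φ is false.
For instance, at b:
  At b: []p requires p at every successor {a, b, c}.
    p fails at a, so []p is false at b.
Satisfying worlds: {a, c}

a, c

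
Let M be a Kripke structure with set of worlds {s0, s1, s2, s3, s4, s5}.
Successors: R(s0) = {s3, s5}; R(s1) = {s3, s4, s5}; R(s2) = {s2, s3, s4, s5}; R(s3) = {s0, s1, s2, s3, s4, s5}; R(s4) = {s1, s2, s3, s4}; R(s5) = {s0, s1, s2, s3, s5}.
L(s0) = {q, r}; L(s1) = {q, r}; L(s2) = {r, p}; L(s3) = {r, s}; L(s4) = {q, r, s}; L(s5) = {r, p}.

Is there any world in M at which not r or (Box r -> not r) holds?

Let φ = not r or (Box r -> not r). Evaluate φ at each world:
  s0 (successors {s3, s5}): φ is false.
  s1 (successors {s3, s4, s5}): φ is false.
  s2 (successors {s2, s3, s4, s5}): φ is false.
  s3 (successors {s0, s1, s2, s3, s4, s5}): φ is false.
  s4 (successors {s1, s2, s3, s4}): φ is false.
  s5 (successors {s0, s1, s2, s3, s5}): φ is false.
For instance, at s3:
  At s3: not r is false, Box r -> not r is false, so not r or (Box r -> not r) is false.
    At s3: Box r is true, not r is false, so Box r -> not r is false.
      At s3: Box r requires r at every successor {s0, s1, s2, s3, s4, s5}.
        At s0: r is true.
        At s1: r is true.
        At s2: r is true.
        At s3: r is true.
        At s4: r is true.
        At s5: r is true.
      So Box r is true at s3.

No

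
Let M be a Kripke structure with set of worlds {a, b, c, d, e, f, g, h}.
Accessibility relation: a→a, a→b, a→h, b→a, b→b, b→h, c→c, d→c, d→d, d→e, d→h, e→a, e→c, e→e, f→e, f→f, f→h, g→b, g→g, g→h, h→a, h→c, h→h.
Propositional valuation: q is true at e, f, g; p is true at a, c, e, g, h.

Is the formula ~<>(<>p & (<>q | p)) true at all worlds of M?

Recall that <>ψ holds at a world iff ψ holds at some accessible world.
Let φ = ~<>(<>p & (<>q | p)). Evaluate φ at each world:
  a (successors {a, b, h}): φ is false.
  b (successors {a, b, h}): φ is false.
  c (successors {c}): φ is false.
  d (successors {c, d, e, h}): φ is false.
  e (successors {a, c, e}): φ is false.
  f (successors {e, f, h}): φ is false.
  g (successors {b, g, h}): φ is false.
  h (successors {a, c, h}): φ is false.
Detail at a (counterexample):
  At a: <>(<>p & (<>q | p)) is true, so ~<>(<>p & (<>q | p)) is false.
    At a: <>(<>p & (<>q | p)) requires <>p & (<>q | p) at some successor in {a, b, h}.
      <>p & (<>q | p) holds at a, so <>(<>p & (<>q | p)) is true at a.

No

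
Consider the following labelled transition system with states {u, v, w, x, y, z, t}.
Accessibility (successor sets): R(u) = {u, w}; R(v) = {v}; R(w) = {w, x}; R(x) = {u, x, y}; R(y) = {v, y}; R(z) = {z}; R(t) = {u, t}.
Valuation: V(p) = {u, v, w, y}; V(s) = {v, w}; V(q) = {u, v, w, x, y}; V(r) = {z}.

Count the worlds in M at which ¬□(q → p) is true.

2

Let φ = ¬□(q → p). Evaluate φ at each world:
  u (successors {u, w}): φ is false.
  v (successors {v}): φ is false.
  w (successors {w, x}): φ is true.
  x (successors {u, x, y}): φ is true.
  y (successors {v, y}): φ is false.
  z (successors {z}): φ is false.
  t (successors {u, t}): φ is false.
For instance, at t:
  At t: □(q → p) is true, so ¬□(q → p) is false.
    At t: □(q → p) requires q → p at every successor {u, t}.
      At u: q → p is true.
      At t: q → p is true.
    So □(q → p) is true at t.
Satisfying worlds: {w, x}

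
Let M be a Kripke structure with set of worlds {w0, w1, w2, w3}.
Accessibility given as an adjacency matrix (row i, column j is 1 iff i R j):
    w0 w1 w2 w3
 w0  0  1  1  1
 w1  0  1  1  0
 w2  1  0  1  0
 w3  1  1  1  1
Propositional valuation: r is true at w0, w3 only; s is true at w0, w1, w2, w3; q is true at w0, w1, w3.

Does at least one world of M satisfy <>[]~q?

Let φ = <>[]~q. Evaluate φ at each world:
  w0 (successors {w1, w2, w3}): φ is false.
  w1 (successors {w1, w2}): φ is false.
  w2 (successors {w0, w2}): φ is false.
  w3 (successors {w0, w1, w2, w3}): φ is false.
For instance, at w0:
  At w0: <>[]~q requires []~q at some successor in {w1, w2, w3}.
    At w1: []~q is false.
    At w2: []~q is false.
    At w3: []~q is false.
  So <>[]~q is false at w0.

No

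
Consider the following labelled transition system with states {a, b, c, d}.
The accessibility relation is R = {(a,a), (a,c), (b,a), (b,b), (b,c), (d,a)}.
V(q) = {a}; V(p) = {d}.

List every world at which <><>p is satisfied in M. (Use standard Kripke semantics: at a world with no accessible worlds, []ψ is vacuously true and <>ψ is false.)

none

Let φ = <><>p. Evaluate φ at each world:
  a (successors {a, c}): φ is false.
  b (successors {a, b, c}): φ is false.
  c (successors ∅): φ is false.
  d (successors {a}): φ is false.
For instance, at a:
  At a: <><>p requires <>p at some successor in {a, c}.
    At a: <>p is false.
    At c: <>p is false.
  So <><>p is false at a.
Satisfying worlds: none.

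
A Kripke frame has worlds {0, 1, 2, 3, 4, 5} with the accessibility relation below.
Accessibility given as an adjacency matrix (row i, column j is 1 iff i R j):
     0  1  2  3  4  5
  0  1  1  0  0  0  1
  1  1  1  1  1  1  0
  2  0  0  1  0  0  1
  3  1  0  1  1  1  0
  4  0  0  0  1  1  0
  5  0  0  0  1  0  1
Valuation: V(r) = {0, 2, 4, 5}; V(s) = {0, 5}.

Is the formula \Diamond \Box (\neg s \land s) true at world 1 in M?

At 1: \Diamond \Box (\neg s \land s) requires \Box (\neg s \land s) at some successor in {0, 1, 2, 3, 4}.
  At 0: \Box (\neg s \land s) is false.
  At 1: \Box (\neg s \land s) is false.
  At 2: \Box (\neg s \land s) is false.
  At 3: \Box (\neg s \land s) is false.
  At 4: \Box (\neg s \land s) is false.
So \Diamond \Box (\neg s \land s) is false at 1.

No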